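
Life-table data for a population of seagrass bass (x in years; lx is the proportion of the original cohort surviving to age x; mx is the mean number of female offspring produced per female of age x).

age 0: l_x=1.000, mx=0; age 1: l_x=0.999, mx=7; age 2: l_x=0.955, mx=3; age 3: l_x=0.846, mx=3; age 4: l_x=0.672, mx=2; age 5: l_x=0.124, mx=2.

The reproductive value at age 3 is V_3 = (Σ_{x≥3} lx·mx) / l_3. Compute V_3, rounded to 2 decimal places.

4.88

lx·mx for x ≥ 3: 2.538, 1.344, 0.248 → sum = 4.13
V_3 = 4.13 / l_3 = 4.13 / 0.846 = 4.881797… → 4.88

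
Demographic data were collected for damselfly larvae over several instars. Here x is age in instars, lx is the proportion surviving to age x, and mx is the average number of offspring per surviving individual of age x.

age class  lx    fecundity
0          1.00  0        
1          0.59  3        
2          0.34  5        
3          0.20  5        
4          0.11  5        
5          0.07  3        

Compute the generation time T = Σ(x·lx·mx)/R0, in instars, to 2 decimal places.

lx·mx: 0, 1.77, 1.7, 1, 0.55, 0.21 → R0 = 5.23
x·lx·mx: 0, 1.77, 3.4, 3, 2.2, 1.05 → Σ = 11.42
T = 11.42 / 5.23 = 2.183556… → 2.18

2.18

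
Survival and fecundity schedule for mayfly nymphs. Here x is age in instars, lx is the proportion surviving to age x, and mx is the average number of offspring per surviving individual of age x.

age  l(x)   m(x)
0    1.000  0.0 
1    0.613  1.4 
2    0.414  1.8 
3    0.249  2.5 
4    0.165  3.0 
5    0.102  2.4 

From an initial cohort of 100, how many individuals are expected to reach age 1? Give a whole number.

61

Expected survivors = N0 · l_1 = 100 × 0.613 = 61.3 → 61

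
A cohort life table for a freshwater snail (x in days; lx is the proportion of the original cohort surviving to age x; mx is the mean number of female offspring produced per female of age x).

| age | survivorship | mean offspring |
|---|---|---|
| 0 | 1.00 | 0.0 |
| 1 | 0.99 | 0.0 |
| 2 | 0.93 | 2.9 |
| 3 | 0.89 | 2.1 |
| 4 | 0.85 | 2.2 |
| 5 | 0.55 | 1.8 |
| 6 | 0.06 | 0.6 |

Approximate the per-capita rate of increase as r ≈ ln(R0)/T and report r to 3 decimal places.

R0 = Σ lx·mx = 0 + 0 + 2.697 + 1.869 + 1.87 + 0.99 + 0.036 = 7.462
Σ x·lx·mx = 23.647; T = 23.647/7.462 = 3.16899…
r ≈ ln(R0)/T = ln(7.462)/3.16899… = 0.63422… → 0.634

0.634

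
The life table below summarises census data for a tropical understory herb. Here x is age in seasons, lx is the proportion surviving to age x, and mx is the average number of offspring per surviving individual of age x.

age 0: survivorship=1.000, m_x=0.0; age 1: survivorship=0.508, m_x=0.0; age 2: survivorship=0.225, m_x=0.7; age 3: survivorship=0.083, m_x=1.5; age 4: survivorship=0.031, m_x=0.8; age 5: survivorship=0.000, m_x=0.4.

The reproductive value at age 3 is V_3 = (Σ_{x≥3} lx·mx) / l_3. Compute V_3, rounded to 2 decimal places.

1.80

lx·mx for x ≥ 3: 0.1245, 0.0248, 0 → sum = 0.1493
V_3 = 0.1493 / l_3 = 0.1493 / 0.083 = 1.798795… → 1.80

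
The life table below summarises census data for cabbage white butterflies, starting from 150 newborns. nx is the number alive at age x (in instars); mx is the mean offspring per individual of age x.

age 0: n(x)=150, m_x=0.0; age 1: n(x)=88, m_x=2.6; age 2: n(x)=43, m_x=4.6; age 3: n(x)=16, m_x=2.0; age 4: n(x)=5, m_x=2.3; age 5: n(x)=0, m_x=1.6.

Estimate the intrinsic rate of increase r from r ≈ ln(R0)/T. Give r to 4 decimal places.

lx = nx/n0 = nx/150: 1, 0.58667…, 0.28667…, 0.10667…, 0.03333…, 0
R0 = Σ lx·mx = 0 + 1.52533… + 1.31867… + 0.21333… + 0.07667… + 0 = 3.134…
Σ x·lx·mx = 5.109333…; T = 5.109333…/3.134… = 1.63029…
r ≈ ln(R0)/T = ln(3.134…)/1.63029… = 0.700678… → 0.7007

0.7007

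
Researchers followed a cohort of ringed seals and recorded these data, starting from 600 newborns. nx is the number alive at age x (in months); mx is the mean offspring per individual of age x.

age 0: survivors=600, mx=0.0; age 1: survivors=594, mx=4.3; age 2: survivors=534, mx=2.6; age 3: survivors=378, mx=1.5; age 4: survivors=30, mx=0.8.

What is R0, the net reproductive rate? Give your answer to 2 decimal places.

lx = nx/n0 = nx/600: 1, 0.99, 0.89, 0.63, 0.05
lx·mx by age: 0, 4.257, 2.314, 0.945, 0.04
R0 = Σ lx·mx = 7.556 → 7.56

7.56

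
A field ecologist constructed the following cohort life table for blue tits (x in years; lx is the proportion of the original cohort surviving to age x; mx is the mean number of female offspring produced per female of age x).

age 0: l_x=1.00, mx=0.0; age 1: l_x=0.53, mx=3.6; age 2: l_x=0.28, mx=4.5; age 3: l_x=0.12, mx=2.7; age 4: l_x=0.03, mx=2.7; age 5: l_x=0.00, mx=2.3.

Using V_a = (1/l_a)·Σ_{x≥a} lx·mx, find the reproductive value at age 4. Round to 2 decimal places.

lx·mx for x ≥ 4: 0.081, 0 → sum = 0.081
V_4 = 0.081 / l_4 = 0.081 / 0.03 = 2.7 → 2.70

2.70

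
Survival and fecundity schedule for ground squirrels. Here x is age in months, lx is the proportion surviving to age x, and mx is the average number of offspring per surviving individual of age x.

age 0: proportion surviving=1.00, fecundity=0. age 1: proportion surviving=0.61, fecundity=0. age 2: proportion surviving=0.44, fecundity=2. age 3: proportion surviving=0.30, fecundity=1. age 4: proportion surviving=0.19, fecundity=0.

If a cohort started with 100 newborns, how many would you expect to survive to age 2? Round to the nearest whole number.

Expected survivors = N0 · l_2 = 100 × 0.44 = 44 → 44

44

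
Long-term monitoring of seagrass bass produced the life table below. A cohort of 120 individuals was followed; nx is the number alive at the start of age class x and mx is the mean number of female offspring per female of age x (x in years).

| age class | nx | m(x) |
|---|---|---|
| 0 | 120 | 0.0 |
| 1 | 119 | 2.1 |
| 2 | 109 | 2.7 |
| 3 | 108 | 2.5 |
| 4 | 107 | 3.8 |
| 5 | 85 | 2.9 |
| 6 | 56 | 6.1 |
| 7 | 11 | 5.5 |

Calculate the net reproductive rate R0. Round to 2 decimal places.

lx = nx/n0 = nx/120: 1, 0.99167…, 0.90833…, 0.9, 0.89167…, 0.70833…, 0.46667…, 0.09167…
lx·mx by age: 0, 2.0825…, 2.4525…, 2.25, 3.388333…, 2.054167…, 2.846667…, 0.504167…
R0 = Σ lx·mx = 15.578333… → 15.58

15.58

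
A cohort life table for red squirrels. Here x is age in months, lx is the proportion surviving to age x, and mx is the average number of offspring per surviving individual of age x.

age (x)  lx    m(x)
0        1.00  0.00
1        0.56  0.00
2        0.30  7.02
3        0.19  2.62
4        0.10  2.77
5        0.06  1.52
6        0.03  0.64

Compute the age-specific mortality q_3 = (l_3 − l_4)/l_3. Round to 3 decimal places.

0.474

q_3 = (l_3 − l_4) / l_3 = (0.19 − 0.1) / 0.19
     = 0.09 / 0.19 = 0.473684… → 0.474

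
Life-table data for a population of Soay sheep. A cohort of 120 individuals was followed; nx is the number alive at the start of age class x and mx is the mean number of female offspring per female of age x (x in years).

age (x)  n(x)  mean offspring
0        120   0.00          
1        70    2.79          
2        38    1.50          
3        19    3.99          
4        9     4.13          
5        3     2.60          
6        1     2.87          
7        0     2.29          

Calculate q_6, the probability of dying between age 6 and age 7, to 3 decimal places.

lx = nx/n0 = nx/120: 1, 0.58333…, 0.31667…, 0.15833…, 0.075, 0.025, 0.00833…, 0
q_6 = (l_6 − l_7) / l_6 = (0.008333… − 0) / 0.008333…
     = 0.008333… / 0.008333… = 1 → 1.000

1.000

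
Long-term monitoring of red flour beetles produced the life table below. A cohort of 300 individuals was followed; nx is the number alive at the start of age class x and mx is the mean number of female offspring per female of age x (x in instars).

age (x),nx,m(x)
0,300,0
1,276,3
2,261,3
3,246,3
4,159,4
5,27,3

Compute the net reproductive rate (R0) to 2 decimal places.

lx = nx/n0 = nx/300: 1, 0.92, 0.87, 0.82, 0.53, 0.09
lx·mx by age: 0, 2.76, 2.61, 2.46, 2.12, 0.27
R0 = Σ lx·mx = 10.22 → 10.22

10.22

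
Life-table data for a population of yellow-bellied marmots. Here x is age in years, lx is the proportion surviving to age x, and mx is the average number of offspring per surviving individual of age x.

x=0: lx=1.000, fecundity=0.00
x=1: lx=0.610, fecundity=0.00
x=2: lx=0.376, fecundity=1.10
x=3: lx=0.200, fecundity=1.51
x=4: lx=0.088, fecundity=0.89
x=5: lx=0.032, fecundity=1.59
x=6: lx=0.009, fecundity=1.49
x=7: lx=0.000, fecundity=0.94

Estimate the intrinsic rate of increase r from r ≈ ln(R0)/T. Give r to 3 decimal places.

-0.055

R0 = Σ lx·mx = 0 + 0 + 0.4136 + 0.302 + 0.07832 + 0.05088 + 0.01341 + 0 = 0.85821
Σ x·lx·mx = 2.38134; T = 2.38134/0.85821 = 2.77478…
r ≈ ln(R0)/T = ln(0.85821)/2.77478… = -0.05511… → -0.055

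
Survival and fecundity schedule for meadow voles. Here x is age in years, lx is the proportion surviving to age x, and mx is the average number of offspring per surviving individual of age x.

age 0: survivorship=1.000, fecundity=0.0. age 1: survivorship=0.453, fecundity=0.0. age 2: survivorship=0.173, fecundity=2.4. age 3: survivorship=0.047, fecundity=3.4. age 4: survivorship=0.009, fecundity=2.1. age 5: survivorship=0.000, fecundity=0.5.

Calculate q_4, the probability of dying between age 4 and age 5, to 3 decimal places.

1.000

q_4 = (l_4 − l_5) / l_4 = (0.009 − 0) / 0.009
     = 0.009 / 0.009 = 1 → 1.000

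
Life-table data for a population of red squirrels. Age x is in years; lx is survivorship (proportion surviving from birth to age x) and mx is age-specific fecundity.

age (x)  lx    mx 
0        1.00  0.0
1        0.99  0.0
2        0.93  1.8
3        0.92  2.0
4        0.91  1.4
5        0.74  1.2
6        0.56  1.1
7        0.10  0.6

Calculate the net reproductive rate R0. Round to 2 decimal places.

lx·mx by age: 0, 0, 1.674, 1.84, 1.274, 0.888, 0.616, 0.06
R0 = Σ lx·mx = 6.352 → 6.35

6.35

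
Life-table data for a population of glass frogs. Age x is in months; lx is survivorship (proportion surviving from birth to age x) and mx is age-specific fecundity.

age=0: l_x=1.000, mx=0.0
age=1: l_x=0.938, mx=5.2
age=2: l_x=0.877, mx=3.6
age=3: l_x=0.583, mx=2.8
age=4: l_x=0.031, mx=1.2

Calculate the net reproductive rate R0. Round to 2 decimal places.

lx·mx by age: 0, 4.8776, 3.1572, 1.6324, 0.0372
R0 = Σ lx·mx = 9.7044 → 9.70

9.70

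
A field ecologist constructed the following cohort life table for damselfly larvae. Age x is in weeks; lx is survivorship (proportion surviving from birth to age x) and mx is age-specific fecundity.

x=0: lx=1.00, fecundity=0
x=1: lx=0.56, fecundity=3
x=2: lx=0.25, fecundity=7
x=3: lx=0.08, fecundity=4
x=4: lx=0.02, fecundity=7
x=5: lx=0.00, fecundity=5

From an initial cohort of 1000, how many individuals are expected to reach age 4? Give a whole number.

20

Expected survivors = N0 · l_4 = 1000 × 0.02 = 20 → 20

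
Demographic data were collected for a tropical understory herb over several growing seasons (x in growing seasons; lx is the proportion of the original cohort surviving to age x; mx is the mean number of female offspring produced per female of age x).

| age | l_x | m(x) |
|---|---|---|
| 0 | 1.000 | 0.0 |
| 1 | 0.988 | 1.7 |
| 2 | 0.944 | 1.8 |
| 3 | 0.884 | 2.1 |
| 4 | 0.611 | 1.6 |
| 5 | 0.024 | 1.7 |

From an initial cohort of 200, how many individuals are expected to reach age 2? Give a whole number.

189

Expected survivors = N0 · l_2 = 200 × 0.944 = 188.8 → 189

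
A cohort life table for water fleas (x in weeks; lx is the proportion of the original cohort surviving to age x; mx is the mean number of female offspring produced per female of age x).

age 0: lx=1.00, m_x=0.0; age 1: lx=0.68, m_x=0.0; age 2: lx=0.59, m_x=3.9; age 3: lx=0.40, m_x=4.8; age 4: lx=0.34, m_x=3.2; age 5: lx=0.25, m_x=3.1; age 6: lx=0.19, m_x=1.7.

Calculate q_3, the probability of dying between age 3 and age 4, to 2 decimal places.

q_3 = (l_3 − l_4) / l_3 = (0.4 − 0.34) / 0.4
     = 0.06 / 0.4 = 0.15 → 0.15

0.15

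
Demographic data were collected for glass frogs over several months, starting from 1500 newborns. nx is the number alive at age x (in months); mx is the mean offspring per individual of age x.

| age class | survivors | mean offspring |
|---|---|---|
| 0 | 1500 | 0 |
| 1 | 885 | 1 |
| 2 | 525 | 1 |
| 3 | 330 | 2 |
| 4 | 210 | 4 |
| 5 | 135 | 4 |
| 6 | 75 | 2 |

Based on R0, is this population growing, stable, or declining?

lx = nx/n0 = nx/1500: 1, 0.59, 0.35, 0.22, 0.14, 0.09, 0.05
R0 = Σ lx·mx = 0 + 0.59 + 0.35 + 0.44 + 0.56 + 0.36 + 0.1 = 2.4
R0 > 1, so the population is growing.

growing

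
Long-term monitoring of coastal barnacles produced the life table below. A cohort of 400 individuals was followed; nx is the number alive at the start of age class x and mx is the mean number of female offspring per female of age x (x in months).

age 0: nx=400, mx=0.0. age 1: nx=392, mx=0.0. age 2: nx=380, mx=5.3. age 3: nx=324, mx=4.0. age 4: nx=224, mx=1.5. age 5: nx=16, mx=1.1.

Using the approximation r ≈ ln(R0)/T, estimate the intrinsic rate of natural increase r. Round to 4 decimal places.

lx = nx/n0 = nx/400: 1, 0.98, 0.95, 0.81, 0.56, 0.04
R0 = Σ lx·mx = 0 + 0 + 5.035 + 3.24 + 0.84 + 0.044 = 9.159
Σ x·lx·mx = 23.37; T = 23.37/9.159 = 2.55159…
r ≈ ln(R0)/T = ln(9.159)/2.55159… = 0.867984… → 0.8680

0.8680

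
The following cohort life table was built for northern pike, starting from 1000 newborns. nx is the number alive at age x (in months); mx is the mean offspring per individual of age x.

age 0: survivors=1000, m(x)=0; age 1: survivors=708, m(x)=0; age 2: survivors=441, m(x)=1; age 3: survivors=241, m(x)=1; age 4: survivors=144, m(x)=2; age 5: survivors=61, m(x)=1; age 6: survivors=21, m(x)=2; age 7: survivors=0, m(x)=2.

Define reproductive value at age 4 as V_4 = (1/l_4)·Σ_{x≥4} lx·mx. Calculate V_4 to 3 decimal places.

2.715

lx = nx/n0 = nx/1000: 1, 0.708, 0.441, 0.241, 0.144, 0.061, 0.021, 0
lx·mx for x ≥ 4: 0.288, 0.061, 0.042, 0 → sum = 0.391
V_4 = 0.391 / l_4 = 0.391 / 0.144 = 2.715278… → 2.715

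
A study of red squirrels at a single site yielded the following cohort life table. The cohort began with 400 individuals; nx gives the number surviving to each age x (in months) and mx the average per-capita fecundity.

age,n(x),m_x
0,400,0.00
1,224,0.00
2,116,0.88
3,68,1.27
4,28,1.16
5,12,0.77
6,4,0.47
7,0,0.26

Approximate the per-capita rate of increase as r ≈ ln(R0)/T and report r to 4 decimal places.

-0.1942

lx = nx/n0 = nx/400: 1, 0.56, 0.29, 0.17, 0.07, 0.03, 0.01, 0
R0 = Σ lx·mx = 0 + 0 + 0.2552 + 0.2159 + 0.0812 + 0.0231 + 0.0047 + 0 = 0.5801
Σ x·lx·mx = 1.6266; T = 1.6266/0.5801 = 2.804…
r ≈ ln(R0)/T = ln(0.5801)/2.804… = -0.194206… → -0.1942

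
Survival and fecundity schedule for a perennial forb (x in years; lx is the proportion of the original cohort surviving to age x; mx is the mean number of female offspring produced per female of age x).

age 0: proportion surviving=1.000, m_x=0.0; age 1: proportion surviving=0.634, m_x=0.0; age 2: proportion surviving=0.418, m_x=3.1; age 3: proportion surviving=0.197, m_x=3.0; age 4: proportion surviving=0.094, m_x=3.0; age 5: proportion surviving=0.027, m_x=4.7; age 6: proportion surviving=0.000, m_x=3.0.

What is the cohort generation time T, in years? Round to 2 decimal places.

lx·mx: 0, 0, 1.2958, 0.591, 0.282, 0.1269, 0 → R0 = 2.2957
x·lx·mx: 0, 0, 2.5916, 1.773, 1.128, 0.6345, 0 → Σ = 6.1271
T = 6.1271 / 2.2957 = 2.668946… → 2.67

2.67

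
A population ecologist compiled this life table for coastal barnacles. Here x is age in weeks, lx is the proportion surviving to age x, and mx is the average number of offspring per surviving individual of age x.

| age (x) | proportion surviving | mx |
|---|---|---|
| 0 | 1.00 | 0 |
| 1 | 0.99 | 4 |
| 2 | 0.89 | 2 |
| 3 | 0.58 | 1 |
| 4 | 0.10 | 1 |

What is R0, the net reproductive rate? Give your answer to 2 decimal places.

6.42

lx·mx by age: 0, 3.96, 1.78, 0.58, 0.1
R0 = Σ lx·mx = 6.42 → 6.42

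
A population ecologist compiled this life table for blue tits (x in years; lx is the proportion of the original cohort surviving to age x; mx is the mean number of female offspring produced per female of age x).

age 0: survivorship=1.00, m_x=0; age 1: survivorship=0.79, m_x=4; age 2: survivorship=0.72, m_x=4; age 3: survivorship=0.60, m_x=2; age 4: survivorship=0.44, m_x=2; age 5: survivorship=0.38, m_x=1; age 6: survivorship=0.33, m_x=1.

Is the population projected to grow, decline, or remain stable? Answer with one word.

growing

R0 = Σ lx·mx = 0 + 3.16 + 2.88 + 1.2 + 0.88 + 0.38 + 0.33 = 8.83
R0 > 1, so the population is growing.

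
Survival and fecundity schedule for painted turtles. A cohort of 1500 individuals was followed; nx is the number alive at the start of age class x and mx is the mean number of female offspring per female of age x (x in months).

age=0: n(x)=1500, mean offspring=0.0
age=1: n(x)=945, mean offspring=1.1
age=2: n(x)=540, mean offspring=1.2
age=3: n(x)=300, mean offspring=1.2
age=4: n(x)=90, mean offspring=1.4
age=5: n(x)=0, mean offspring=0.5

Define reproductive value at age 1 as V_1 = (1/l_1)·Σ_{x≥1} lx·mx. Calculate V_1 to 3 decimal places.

2.300

lx = nx/n0 = nx/1500: 1, 0.63, 0.36, 0.2, 0.06, 0
lx·mx for x ≥ 1: 0.693, 0.432, 0.24, 0.084, 0 → sum = 1.449
V_1 = 1.449 / l_1 = 1.449 / 0.63 = 2.3 → 2.300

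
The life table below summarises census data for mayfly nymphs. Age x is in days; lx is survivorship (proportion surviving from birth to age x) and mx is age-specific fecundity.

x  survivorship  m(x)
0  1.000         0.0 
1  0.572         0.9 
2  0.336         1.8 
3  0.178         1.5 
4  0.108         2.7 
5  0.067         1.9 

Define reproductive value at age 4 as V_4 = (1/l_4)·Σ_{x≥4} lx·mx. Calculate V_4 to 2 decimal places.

lx·mx for x ≥ 4: 0.2916, 0.1273 → sum = 0.4189
V_4 = 0.4189 / l_4 = 0.4189 / 0.108 = 3.878704… → 3.88

3.88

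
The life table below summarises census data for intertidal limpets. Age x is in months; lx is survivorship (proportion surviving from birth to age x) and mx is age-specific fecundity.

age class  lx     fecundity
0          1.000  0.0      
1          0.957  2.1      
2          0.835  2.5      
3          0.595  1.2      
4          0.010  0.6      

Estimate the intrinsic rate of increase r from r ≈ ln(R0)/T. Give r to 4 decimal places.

R0 = Σ lx·mx = 0 + 2.0097 + 2.0875 + 0.714 + 0.006 = 4.8172
Σ x·lx·mx = 8.3507; T = 8.3507/4.8172 = 1.73352…
r ≈ ln(R0)/T = ln(4.8172)/1.73352… = 0.906938… → 0.9069

0.9069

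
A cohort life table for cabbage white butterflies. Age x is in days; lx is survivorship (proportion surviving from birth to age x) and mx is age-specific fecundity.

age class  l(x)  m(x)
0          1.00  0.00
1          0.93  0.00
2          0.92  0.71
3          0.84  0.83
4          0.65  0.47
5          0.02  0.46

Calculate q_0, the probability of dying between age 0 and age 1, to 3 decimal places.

0.070

q_0 = (l_0 − l_1) / l_0 = (1 − 0.93) / 1
     = 0.07 / 1 = 0.07 → 0.070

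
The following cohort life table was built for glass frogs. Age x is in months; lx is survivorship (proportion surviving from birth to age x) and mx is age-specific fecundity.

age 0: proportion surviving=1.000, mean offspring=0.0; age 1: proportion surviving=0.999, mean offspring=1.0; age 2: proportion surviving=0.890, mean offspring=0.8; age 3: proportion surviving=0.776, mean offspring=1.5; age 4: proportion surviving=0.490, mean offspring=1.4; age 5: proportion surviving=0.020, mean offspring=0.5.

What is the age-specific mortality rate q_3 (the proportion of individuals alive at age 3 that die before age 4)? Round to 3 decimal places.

q_3 = (l_3 − l_4) / l_3 = (0.776 − 0.49) / 0.776
     = 0.286 / 0.776 = 0.368557… → 0.369

0.369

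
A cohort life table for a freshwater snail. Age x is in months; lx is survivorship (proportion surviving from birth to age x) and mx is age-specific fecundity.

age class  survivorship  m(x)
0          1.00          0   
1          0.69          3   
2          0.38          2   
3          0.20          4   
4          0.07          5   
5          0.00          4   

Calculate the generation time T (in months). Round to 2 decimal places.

1.86

lx·mx: 0, 2.07, 0.76, 0.8, 0.35, 0 → R0 = 3.98
x·lx·mx: 0, 2.07, 1.52, 2.4, 1.4, 0 → Σ = 7.39
T = 7.39 / 3.98 = 1.856784… → 1.86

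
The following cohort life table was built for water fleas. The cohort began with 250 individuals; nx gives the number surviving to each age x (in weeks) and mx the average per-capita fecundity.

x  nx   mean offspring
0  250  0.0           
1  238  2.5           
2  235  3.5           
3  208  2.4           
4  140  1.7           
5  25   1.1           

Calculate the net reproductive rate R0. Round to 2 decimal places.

lx = nx/n0 = nx/250: 1, 0.952, 0.94, 0.832, 0.56, 0.1
lx·mx by age: 0, 2.38, 3.29, 1.9968, 0.952, 0.11
R0 = Σ lx·mx = 8.7288 → 8.73

8.73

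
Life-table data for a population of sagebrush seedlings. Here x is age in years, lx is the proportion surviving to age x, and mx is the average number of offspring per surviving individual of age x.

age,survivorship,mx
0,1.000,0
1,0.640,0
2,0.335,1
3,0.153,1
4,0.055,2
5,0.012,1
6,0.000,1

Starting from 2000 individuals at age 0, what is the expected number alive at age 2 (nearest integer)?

Expected survivors = N0 · l_2 = 2000 × 0.335 = 670 → 670

670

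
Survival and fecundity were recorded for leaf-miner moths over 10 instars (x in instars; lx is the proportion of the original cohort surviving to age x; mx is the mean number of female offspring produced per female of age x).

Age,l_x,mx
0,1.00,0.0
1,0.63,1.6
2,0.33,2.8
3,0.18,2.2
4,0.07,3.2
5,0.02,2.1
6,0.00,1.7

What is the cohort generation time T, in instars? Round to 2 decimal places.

1.99

lx·mx: 0, 1.008, 0.924, 0.396, 0.224, 0.042, 0 → R0 = 2.594
x·lx·mx: 0, 1.008, 1.848, 1.188, 0.896, 0.21, 0 → Σ = 5.15
T = 5.15 / 2.594 = 1.985351… → 1.99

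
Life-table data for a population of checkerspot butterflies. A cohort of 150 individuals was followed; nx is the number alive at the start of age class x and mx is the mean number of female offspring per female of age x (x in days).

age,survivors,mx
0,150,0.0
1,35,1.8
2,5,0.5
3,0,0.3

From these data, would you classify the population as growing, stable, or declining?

lx = nx/n0 = nx/150: 1, 0.23333…, 0.03333…, 0
R0 = Σ lx·mx = 0 + 0.42… + 0.016667… + 0 = 0.436667…
R0 < 1, so the population is declining.

declining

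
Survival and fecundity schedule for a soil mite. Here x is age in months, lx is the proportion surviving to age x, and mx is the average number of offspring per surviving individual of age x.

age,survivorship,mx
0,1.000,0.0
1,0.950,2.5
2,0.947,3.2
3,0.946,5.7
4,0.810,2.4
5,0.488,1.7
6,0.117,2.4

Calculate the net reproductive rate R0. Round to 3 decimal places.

lx·mx by age: 0, 2.375, 3.0304, 5.3922, 1.944, 0.8296, 0.2808
R0 = Σ lx·mx = 13.852 → 13.852

13.852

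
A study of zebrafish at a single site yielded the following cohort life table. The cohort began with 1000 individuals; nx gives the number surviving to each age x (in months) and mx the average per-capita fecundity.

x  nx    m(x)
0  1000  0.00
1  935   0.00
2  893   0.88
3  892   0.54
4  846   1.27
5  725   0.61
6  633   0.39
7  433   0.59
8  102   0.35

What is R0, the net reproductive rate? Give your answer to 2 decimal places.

lx = nx/n0 = nx/1000: 1, 0.935, 0.893, 0.892, 0.846, 0.725, 0.633, 0.433, 0.102
lx·mx by age: 0, 0, 0.78584, 0.48168, 1.07442, 0.44225, 0.24687, 0.25547, 0.0357
R0 = Σ lx·mx = 3.32223 → 3.32

3.32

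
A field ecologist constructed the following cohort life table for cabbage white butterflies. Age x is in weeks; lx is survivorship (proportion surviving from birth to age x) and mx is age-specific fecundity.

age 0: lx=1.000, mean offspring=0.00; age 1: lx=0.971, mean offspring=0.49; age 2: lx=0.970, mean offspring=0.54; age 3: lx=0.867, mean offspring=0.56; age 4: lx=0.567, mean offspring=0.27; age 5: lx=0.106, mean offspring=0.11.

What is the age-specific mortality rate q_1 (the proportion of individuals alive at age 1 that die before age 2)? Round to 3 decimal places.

q_1 = (l_1 − l_2) / l_1 = (0.971 − 0.97) / 0.971
     = 0.001 / 0.971 = 0.00103… → 0.001

0.001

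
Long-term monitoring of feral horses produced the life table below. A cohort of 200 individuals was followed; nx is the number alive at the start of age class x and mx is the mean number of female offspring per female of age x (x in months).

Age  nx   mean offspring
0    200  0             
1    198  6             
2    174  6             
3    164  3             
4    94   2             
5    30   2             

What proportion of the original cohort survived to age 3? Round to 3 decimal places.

0.820

l_3 = n_3/n_0 = 164/200 = 0.82 → 0.820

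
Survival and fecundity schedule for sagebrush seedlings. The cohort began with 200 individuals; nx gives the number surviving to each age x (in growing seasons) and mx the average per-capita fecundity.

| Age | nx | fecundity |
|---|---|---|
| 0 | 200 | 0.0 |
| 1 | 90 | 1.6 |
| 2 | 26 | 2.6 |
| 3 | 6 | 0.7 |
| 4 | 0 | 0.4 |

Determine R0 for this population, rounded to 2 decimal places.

1.08

lx = nx/n0 = nx/200: 1, 0.45, 0.13, 0.03, 0
lx·mx by age: 0, 0.72, 0.338, 0.021, 0
R0 = Σ lx·mx = 1.079 → 1.08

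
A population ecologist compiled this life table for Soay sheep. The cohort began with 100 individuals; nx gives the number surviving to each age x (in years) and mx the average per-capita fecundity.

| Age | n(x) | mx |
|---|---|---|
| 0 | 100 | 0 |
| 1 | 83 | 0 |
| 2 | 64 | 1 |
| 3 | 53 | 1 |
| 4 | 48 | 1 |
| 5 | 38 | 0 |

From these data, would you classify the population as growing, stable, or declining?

lx = nx/n0 = nx/100: 1, 0.83, 0.64, 0.53, 0.48, 0.38
R0 = Σ lx·mx = 0 + 0 + 0.64 + 0.53 + 0.48 + 0 = 1.65
R0 > 1, so the population is growing.

growing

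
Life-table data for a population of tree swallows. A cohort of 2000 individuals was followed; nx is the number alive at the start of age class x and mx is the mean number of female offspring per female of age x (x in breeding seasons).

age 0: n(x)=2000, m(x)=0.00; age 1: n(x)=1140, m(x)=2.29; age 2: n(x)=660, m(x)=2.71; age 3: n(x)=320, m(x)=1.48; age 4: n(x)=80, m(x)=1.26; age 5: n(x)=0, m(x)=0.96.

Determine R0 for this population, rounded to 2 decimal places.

2.49

lx = nx/n0 = nx/2000: 1, 0.57, 0.33, 0.16, 0.04, 0
lx·mx by age: 0, 1.3053, 0.8943, 0.2368, 0.0504, 0
R0 = Σ lx·mx = 2.4868 → 2.49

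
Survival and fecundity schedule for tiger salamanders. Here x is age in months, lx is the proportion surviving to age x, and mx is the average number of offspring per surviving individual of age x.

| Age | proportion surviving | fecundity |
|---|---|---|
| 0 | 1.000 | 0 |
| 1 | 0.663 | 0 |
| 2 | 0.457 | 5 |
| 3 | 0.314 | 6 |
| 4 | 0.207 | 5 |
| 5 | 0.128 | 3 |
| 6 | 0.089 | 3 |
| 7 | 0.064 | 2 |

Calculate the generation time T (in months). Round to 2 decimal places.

3.14

lx·mx: 0, 0, 2.285, 1.884, 1.035, 0.384, 0.267, 0.128 → R0 = 5.983
x·lx·mx: 0, 0, 4.57, 5.652, 4.14, 1.92, 1.602, 0.896 → Σ = 18.78
T = 18.78 / 5.983 = 3.138894… → 3.14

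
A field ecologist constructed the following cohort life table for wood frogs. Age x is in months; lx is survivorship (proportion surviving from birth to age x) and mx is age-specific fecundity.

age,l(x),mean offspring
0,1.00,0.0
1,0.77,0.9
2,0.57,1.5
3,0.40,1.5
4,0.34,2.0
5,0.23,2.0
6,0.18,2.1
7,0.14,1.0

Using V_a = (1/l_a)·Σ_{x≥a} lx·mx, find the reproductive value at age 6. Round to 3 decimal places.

2.878

lx·mx for x ≥ 6: 0.378, 0.14 → sum = 0.518
V_6 = 0.518 / l_6 = 0.518 / 0.18 = 2.877778… → 2.878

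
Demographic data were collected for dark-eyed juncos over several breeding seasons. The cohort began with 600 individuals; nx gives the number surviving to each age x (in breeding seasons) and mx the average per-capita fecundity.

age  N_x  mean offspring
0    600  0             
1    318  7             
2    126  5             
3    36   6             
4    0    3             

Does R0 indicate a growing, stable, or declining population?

growing

lx = nx/n0 = nx/600: 1, 0.53, 0.21, 0.06, 0
R0 = Σ lx·mx = 0 + 3.71 + 1.05 + 0.36 + 0 = 5.12
R0 > 1, so the population is growing.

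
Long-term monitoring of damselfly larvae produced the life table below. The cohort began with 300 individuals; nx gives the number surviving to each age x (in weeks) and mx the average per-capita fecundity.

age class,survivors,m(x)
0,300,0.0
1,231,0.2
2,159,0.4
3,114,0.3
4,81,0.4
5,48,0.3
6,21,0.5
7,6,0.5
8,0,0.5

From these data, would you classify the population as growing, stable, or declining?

declining

lx = nx/n0 = nx/300: 1, 0.77, 0.53, 0.38, 0.27, 0.16, 0.07, 0.02, 0
R0 = Σ lx·mx = 0 + 0.154 + 0.212 + 0.114 + 0.108 + 0.048 + 0.035 + 0.01 + 0 = 0.681
R0 < 1, so the population is declining.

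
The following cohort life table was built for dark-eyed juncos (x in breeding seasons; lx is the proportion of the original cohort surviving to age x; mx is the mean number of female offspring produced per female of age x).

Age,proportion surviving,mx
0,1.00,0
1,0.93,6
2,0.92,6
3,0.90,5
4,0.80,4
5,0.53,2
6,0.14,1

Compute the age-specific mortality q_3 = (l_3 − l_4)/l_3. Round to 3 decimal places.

0.111

q_3 = (l_3 − l_4) / l_3 = (0.9 − 0.8) / 0.9
     = 0.1 / 0.9 = 0.111111… → 0.111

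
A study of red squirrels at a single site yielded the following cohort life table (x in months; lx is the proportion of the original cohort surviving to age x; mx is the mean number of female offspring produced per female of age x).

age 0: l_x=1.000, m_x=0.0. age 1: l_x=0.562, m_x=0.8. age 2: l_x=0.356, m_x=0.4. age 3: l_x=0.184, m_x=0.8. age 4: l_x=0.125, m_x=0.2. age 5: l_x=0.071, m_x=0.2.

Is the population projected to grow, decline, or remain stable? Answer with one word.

R0 = Σ lx·mx = 0 + 0.4496 + 0.1424 + 0.1472 + 0.025 + 0.0142 = 0.7784
R0 < 1, so the population is declining.

declining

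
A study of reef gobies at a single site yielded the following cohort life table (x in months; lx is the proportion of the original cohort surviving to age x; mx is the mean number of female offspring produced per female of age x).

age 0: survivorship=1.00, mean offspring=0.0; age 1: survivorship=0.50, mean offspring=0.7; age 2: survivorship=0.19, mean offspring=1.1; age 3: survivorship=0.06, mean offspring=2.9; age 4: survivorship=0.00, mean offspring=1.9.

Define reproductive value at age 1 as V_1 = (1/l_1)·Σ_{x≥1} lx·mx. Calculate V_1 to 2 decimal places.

lx·mx for x ≥ 1: 0.35, 0.209, 0.174, 0 → sum = 0.733
V_1 = 0.733 / l_1 = 0.733 / 0.5 = 1.466 → 1.47

1.47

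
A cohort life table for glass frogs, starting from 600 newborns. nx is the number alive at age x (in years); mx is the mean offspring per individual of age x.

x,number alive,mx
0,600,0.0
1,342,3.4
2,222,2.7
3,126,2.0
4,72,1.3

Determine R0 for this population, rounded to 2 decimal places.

3.51

lx = nx/n0 = nx/600: 1, 0.57, 0.37, 0.21, 0.12
lx·mx by age: 0, 1.938, 0.999, 0.42, 0.156
R0 = Σ lx·mx = 3.513 → 3.51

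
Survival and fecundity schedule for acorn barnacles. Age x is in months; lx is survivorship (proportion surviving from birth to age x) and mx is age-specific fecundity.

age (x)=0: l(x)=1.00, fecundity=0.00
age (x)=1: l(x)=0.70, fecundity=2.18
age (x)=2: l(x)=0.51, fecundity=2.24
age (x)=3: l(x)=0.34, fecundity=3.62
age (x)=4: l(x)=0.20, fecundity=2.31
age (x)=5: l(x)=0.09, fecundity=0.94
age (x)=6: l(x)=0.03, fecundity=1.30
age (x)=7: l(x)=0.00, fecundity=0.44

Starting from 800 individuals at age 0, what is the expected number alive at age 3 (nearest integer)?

272

Expected survivors = N0 · l_3 = 800 × 0.34 = 272 → 272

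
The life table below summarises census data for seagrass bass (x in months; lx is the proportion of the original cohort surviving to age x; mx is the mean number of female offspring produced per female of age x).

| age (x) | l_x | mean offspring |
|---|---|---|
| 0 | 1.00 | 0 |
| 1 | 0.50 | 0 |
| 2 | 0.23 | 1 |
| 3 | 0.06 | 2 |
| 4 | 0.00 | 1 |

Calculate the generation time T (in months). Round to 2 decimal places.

lx·mx: 0, 0, 0.23, 0.12, 0 → R0 = 0.35
x·lx·mx: 0, 0, 0.46, 0.36, 0 → Σ = 0.82
T = 0.82 / 0.35 = 2.342857… → 2.34

2.34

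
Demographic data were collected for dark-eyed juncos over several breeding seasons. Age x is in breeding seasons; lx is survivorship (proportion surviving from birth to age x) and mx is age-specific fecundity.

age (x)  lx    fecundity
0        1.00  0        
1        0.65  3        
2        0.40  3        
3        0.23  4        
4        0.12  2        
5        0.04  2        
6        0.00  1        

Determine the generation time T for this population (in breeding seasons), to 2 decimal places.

lx·mx: 0, 1.95, 1.2, 0.92, 0.24, 0.08, 0 → R0 = 4.39
x·lx·mx: 0, 1.95, 2.4, 2.76, 0.96, 0.4, 0 → Σ = 8.47
T = 8.47 / 4.39 = 1.929385… → 1.93

1.93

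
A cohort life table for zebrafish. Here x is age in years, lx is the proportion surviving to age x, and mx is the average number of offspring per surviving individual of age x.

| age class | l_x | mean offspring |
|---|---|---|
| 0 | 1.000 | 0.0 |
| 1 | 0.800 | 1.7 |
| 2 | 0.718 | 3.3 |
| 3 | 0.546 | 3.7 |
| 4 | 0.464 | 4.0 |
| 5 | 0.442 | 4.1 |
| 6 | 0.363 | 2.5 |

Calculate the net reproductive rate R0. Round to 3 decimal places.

lx·mx by age: 0, 1.36, 2.3694, 2.0202, 1.856, 1.8122, 0.9075
R0 = Σ lx·mx = 10.3253 → 10.325

10.325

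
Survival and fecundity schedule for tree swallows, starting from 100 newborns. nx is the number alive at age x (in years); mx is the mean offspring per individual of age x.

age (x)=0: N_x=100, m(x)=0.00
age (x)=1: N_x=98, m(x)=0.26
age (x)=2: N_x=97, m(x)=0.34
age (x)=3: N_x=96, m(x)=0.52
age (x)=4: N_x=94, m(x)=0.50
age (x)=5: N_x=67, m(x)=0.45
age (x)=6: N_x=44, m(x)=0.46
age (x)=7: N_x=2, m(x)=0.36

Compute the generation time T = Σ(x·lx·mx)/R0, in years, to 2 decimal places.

3.42

lx = nx/n0 = nx/100: 1, 0.98, 0.97, 0.96, 0.94, 0.67, 0.44, 0.02
lx·mx: 0, 0.2548, 0.3298, 0.4992, 0.47, 0.3015, 0.2024, 0.0072 → R0 = 2.0649
x·lx·mx: 0, 0.2548, 0.6596, 1.4976, 1.88, 1.5075, 1.2144, 0.0504 → Σ = 7.0643
T = 7.0643 / 2.0649 = 3.421134… → 3.42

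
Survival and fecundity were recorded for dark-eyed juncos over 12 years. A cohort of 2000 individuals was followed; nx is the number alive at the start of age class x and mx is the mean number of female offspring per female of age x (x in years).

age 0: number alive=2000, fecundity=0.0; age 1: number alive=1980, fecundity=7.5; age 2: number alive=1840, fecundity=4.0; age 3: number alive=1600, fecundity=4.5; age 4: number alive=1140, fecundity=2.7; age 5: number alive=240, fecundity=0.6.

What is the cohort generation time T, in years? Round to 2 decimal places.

1.97

lx = nx/n0 = nx/2000: 1, 0.99, 0.92, 0.8, 0.57, 0.12
lx·mx: 0, 7.425, 3.68, 3.6, 1.539, 0.072 → R0 = 16.316
x·lx·mx: 0, 7.425, 7.36, 10.8, 6.156, 0.36 → Σ = 32.101
T = 32.101 / 16.316 = 1.967455… → 1.97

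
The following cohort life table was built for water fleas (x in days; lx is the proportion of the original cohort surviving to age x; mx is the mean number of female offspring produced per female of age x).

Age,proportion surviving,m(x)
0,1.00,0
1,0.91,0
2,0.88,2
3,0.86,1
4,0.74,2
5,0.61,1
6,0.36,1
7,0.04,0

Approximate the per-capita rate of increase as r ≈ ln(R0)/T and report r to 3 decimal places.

0.478

R0 = Σ lx·mx = 0 + 0 + 1.76 + 0.86 + 1.48 + 0.61 + 0.36 + 0 = 5.07
Σ x·lx·mx = 17.23; T = 17.23/5.07 = 3.39842…
r ≈ ln(R0)/T = ln(5.07)/3.39842… = 0.47767… → 0.478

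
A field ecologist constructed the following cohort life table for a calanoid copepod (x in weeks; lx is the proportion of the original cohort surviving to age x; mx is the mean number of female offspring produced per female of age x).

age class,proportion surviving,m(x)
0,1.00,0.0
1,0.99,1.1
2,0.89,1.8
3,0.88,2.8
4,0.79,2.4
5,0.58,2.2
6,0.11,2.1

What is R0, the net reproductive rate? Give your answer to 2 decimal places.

lx·mx by age: 0, 1.089, 1.602, 2.464, 1.896, 1.276, 0.231
R0 = Σ lx·mx = 8.558 → 8.56

8.56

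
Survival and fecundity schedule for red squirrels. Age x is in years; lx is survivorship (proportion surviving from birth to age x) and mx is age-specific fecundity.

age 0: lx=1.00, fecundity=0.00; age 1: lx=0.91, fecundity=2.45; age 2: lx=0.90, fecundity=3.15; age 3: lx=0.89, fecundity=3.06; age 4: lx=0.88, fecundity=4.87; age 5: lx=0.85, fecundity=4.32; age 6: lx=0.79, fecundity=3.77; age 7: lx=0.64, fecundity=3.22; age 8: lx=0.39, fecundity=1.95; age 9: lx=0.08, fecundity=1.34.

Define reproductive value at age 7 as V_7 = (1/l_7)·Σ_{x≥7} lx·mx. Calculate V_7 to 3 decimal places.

4.576

lx·mx for x ≥ 7: 2.0608, 0.7605, 0.1072 → sum = 2.9285
V_7 = 2.9285 / l_7 = 2.9285 / 0.64 = 4.575781… → 4.576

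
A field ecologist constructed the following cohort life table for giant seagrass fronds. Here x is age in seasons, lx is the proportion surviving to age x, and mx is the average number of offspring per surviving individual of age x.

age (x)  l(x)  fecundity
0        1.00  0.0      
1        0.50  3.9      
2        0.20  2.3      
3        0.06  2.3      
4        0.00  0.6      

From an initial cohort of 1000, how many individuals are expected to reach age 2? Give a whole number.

Expected survivors = N0 · l_2 = 1000 × 0.20 = 200 → 200

200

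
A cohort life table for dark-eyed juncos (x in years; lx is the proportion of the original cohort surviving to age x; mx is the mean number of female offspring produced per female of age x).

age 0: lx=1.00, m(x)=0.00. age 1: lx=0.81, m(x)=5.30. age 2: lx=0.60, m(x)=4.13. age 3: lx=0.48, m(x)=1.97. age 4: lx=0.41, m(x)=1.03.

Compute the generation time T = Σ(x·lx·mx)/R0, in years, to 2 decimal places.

lx·mx: 0, 4.293, 2.478, 0.9456, 0.4223 → R0 = 8.1389
x·lx·mx: 0, 4.293, 4.956, 2.8368, 1.6892 → Σ = 13.775
T = 13.775 / 8.1389 = 1.692489… → 1.69

1.69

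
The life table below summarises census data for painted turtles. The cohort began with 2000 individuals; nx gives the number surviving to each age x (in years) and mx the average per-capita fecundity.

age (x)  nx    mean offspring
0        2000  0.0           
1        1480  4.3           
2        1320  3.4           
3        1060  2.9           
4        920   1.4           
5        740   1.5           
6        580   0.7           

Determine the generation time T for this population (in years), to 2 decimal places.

2.25

lx = nx/n0 = nx/2000: 1, 0.74, 0.66, 0.53, 0.46, 0.37, 0.29
lx·mx: 0, 3.182, 2.244, 1.537, 0.644, 0.555, 0.203 → R0 = 8.365
x·lx·mx: 0, 3.182, 4.488, 4.611, 2.576, 2.775, 1.218 → Σ = 18.85
T = 18.85 / 8.365 = 2.253437… → 2.25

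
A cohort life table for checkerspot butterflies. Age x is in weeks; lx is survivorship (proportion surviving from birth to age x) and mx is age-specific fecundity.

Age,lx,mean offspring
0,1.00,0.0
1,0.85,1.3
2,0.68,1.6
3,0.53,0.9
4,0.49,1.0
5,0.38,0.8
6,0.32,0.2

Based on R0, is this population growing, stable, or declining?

R0 = Σ lx·mx = 0 + 1.105 + 1.088 + 0.477 + 0.49 + 0.304 + 0.064 = 3.528
R0 > 1, so the population is growing.

growing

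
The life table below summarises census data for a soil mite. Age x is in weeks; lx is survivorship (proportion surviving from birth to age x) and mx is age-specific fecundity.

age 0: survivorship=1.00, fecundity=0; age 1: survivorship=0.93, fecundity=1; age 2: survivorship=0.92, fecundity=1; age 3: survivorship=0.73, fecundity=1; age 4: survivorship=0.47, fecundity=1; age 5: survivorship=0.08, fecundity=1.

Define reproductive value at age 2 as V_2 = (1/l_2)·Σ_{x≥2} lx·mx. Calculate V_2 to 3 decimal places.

2.391

lx·mx for x ≥ 2: 0.92, 0.73, 0.47, 0.08 → sum = 2.2
V_2 = 2.2 / l_2 = 2.2 / 0.92 = 2.391304… → 2.391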